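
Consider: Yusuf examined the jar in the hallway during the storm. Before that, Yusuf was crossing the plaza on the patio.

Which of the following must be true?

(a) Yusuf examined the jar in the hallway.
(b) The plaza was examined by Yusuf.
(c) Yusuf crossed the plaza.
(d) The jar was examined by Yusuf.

(a) Entailed — the original entails any weakening of itself; this just drops 'during the storm'.
(b) Not entailed — Yusuf examined the jar, not the plaza; the plaza belongs to the crossing event.
(c) Not entailed — 'was crossing' is progressive on an accomplishment; it does not entail the completed 'crossed'.
(d) Entailed — every conjunct here is already in the original examining event.

(a), (d)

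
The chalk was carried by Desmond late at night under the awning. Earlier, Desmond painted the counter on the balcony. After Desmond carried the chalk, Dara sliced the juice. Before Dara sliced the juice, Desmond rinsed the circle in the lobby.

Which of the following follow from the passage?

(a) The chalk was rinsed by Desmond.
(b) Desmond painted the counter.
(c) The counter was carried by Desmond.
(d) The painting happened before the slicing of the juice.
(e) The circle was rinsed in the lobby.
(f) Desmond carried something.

(b), (d), (e), (f)

(a) Not entailed — Desmond rinsed the circle, not the chalk; the chalk belongs to the carrying event.
(b) Entailed — this follows by dropping conjuncts from the painting event's description.
(c) Not entailed — Desmond carried the chalk, not the counter; the counter belongs to the painting event.
(d) Entailed — the narrative places the painting before the slicing.
(e) Entailed — the original entails any weakening of itself; this just generalizes the agent.
(f) Entailed — dropping 'under the awning', 'late at night' and generalizing the patient leaves a sub-description the original still satisfies.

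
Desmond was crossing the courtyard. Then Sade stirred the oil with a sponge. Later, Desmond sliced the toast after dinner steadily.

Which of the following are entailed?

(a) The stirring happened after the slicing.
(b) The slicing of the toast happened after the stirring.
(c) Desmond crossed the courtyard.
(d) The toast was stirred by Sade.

(b)

(a) Not entailed — the narrative places the stirring before the slicing, not after.
(b) Entailed — the narrative places the stirring before the slicing.
(c) Not entailed — 'was crossing' is progressive on an accomplishment; it does not entail the completed 'crossed'.
(d) Not entailed — Sade stirred the oil, not the toast; the toast belongs to the slicing event.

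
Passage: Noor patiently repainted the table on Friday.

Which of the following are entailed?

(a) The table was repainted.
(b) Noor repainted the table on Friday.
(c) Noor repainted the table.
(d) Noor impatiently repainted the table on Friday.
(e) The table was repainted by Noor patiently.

(a) Entailed — this follows by dropping conjuncts from the repainting event's description.
(b) Entailed — this follows by dropping conjuncts from the repainting event's description.
(c) Entailed — this follows by dropping conjuncts from the repainting event's description.
(d) Not entailed — 'impatiently' adds a manner not in (and inconsistent with) the original.
(e) Entailed — dropping 'on Friday' leaves a sub-description the original still satisfies.

(a), (b), (c), (e)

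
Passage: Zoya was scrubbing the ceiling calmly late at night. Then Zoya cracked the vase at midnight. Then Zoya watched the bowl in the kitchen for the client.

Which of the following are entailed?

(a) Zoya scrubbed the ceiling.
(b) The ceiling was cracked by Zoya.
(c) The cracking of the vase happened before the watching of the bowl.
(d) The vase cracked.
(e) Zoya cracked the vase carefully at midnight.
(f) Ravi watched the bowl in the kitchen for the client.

(a) Entailed — 'scrub' is an activity; 'was scrubbing' entails that some scrubbing happened, so 'scrubbed' holds.
(b) Not entailed — Zoya cracked the vase, not the ceiling; the ceiling belongs to the scrubbing event.
(c) Entailed — the narrative places the cracking before the watching.
(d) Entailed — 'Zoya cracked the vase' is causative; it entails the inchoative 'the vase cracked'.
(e) Not entailed — 'carefully' adds information not in the original event.
(f) Not entailed — the passage has Zoya watching the bowl, not Ravi.

(a), (c), (d)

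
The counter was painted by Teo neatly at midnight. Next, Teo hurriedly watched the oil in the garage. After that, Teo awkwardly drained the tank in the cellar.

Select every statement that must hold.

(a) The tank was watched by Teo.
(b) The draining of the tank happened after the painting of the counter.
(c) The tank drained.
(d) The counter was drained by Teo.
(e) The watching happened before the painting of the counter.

(a) Not entailed — Teo watched the oil, not the tank; the tank belongs to the draining event.
(b) Entailed — the narrative places the painting before the draining.
(c) Entailed — 'Teo drained the tank' is causative; it entails the inchoative 'the tank drained'.
(d) Not entailed — Teo drained the tank, not the counter; the counter belongs to the painting event.
(e) Not entailed — the narrative places the painting before the watching, not after.

(b), (c)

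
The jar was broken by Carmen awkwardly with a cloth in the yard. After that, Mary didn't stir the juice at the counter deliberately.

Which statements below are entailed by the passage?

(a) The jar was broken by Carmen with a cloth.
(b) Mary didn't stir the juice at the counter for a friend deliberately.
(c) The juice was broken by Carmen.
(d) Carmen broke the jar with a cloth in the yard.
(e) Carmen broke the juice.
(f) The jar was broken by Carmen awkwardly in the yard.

(a) Entailed — this follows by dropping conjuncts from the breaking event's description.
(b) Entailed — under negation, adding a further restriction is entailed: if no such stirring event occurred, none occurred for a friend either.
(c) Not entailed — Carmen broke the jar, not the juice; the juice belongs to the stirring event.
(d) Entailed — dropping 'awkwardly' leaves a sub-description the original still satisfies.
(e) Not entailed — Carmen broke the jar, not the juice; the juice belongs to the stirring event.
(f) Entailed — this follows by dropping conjuncts from the breaking event's description.

(a), (b), (d), (f)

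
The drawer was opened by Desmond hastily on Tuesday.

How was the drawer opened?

'hastily' marks the manner of the opening event.

hastily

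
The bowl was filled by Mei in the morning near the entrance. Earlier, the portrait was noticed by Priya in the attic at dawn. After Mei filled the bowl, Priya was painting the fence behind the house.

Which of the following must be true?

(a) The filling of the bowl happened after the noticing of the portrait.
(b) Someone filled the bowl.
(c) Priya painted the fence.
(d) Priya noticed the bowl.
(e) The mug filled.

(a), (b)

(a) Entailed — the narrative places the noticing before the filling.
(b) Entailed — this follows by dropping conjuncts from the filling event's description.
(c) Not entailed — 'was painting' is progressive on an accomplishment; it does not entail the completed 'painted'.
(d) Not entailed — Priya noticed the portrait, not the bowl; the bowl belongs to the filling event.
(e) Not entailed — the bowl is what filled, not the mug.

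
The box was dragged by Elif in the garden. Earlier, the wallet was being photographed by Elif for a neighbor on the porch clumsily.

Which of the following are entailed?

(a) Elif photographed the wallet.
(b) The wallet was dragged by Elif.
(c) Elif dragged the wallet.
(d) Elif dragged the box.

(d)

(a) Not entailed — 'was photographing' is progressive on an accomplishment; it does not entail the completed 'photographed'.
(b) Not entailed — Elif dragged the box, not the wallet; the wallet belongs to the photographing event.
(c) Not entailed — Elif dragged the box, not the wallet; the wallet belongs to the photographing event.
(d) Entailed — dropping 'in the garden' leaves a sub-description the original still satisfies.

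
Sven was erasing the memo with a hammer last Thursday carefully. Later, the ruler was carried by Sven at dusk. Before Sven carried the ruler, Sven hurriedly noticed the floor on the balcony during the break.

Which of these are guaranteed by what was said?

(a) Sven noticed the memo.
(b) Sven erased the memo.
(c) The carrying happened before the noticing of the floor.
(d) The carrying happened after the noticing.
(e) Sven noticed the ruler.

(d)

(a) Not entailed — Sven noticed the floor, not the memo; the memo belongs to the erasing event.
(b) Not entailed — 'was erasing' is progressive on an accomplishment; it does not entail the completed 'erased'.
(c) Not entailed — the narrative places the noticing before the carrying, not after.
(d) Entailed — the narrative places the noticing before the carrying.
(e) Not entailed — Sven noticed the floor, not the ruler; the ruler belongs to the carrying event.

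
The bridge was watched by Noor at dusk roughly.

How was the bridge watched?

roughly

'roughly' marks the manner of the watching event.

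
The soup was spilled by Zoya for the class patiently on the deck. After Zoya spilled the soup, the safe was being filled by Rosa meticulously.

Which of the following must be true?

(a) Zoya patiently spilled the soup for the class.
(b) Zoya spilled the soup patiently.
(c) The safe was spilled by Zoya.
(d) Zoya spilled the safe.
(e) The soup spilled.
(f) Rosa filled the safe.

(a), (b), (e)

(a) Entailed — every conjunct here is already in the original spilling event.
(b) Entailed — dropping 'for the class', 'on the deck' leaves a sub-description the original still satisfies.
(c) Not entailed — Zoya spilled the soup, not the safe; the safe belongs to the filling event.
(d) Not entailed — Zoya spilled the soup, not the safe; the safe belongs to the filling event.
(e) Entailed — 'Zoya spilled the soup' is causative; it entails the inchoative 'the soup spilled'.
(f) Not entailed — 'was filling' is progressive on an accomplishment; it does not entail the completed 'filled'.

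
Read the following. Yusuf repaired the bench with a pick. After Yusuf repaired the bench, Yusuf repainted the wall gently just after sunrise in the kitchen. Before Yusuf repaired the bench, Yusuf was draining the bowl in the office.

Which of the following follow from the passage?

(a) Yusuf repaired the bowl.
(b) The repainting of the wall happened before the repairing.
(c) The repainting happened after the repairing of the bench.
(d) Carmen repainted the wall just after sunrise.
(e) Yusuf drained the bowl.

(a) Not entailed — Yusuf repaired the bench, not the bowl; the bowl belongs to the draining event.
(b) Not entailed — the narrative places the repairing before the repainting, not after.
(c) Entailed — the narrative places the repairing before the repainting.
(d) Not entailed — the passage has Yusuf repainting the wall, not Carmen.
(e) Not entailed — 'was draining' is progressive on an accomplishment; it does not entail the completed 'drained'.

(c)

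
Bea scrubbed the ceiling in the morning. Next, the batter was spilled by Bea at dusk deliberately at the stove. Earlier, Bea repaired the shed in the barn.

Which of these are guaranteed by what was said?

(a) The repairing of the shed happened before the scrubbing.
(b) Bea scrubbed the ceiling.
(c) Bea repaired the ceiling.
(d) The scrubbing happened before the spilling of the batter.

(a) Not entailed — the narrative doesn't order the repairing relative to the scrubbing.
(b) Entailed — dropping 'in the morning' leaves a sub-description the original still satisfies.
(c) Not entailed — Bea repaired the shed, not the ceiling; the ceiling belongs to the scrubbing event.
(d) Entailed — the narrative places the scrubbing before the spilling.

(b), (d)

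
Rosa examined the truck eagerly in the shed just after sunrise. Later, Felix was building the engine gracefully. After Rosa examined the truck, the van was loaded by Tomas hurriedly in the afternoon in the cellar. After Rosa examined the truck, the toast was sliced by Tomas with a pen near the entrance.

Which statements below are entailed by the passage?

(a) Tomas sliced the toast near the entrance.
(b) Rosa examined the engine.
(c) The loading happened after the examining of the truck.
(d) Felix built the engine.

(a), (c)

(a) Entailed — every conjunct here is already in the original slicing event.
(b) Not entailed — Rosa examined the truck, not the engine; the engine belongs to the building event.
(c) Entailed — the narrative places the examining before the loading.
(d) Not entailed — 'was building' is progressive on an accomplishment; it does not entail the completed 'built'.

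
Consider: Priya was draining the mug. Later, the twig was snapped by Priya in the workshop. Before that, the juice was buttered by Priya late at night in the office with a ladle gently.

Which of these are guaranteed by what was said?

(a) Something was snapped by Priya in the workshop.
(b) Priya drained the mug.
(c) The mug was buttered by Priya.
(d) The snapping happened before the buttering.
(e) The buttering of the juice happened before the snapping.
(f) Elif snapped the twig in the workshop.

(a) Entailed — the original entails any weakening of itself; this just generalizes the patient.
(b) Not entailed — 'was draining' is progressive on an accomplishment; it does not entail the completed 'drained'.
(c) Not entailed — Priya buttered the juice, not the mug; the mug belongs to the draining event.
(d) Not entailed — the narrative places the buttering before the snapping, not after.
(e) Entailed — the narrative places the buttering before the snapping.
(f) Not entailed — the passage has Priya snapping the twig, not Elif.

(a), (e)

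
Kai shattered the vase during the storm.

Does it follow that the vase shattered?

'Kai shattered the vase' is the causative; it entails the inchoative 'the vase shattered'.

yes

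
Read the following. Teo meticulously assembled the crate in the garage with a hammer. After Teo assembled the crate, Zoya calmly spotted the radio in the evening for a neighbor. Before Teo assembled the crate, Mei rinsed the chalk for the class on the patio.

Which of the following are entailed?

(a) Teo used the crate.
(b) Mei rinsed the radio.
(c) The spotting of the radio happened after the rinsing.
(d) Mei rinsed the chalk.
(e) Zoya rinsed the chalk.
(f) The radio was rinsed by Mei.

(c), (d)

(a) Not entailed — the crate is the patient, not an instrument — Teo used a hammer.
(b) Not entailed — Mei rinsed the chalk, not the radio; the radio belongs to the spotting event.
(c) Entailed — the narrative places the rinsing before the spotting.
(d) Entailed — every conjunct here is already in the original rinsing event.
(e) Not entailed — the passage has Mei rinsing the chalk, not Zoya.
(f) Not entailed — Mei rinsed the chalk, not the radio; the radio belongs to the spotting event.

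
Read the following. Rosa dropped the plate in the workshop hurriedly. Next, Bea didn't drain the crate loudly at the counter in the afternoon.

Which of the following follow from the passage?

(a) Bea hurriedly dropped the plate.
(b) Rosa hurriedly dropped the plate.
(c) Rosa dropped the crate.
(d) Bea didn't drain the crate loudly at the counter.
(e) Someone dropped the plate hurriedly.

(b), (e)

(a) Not entailed — the passage has Rosa dropping the plate, not Bea.
(b) Entailed — dropping 'in the workshop' leaves a sub-description the original still satisfies.
(c) Not entailed — Rosa dropped the plate, not the crate; the crate belongs to the draining event.
(d) Not entailed — dropping 'in the afternoon' under negation is not valid — the original leaves open that Bea drained the crate some other way.
(e) Entailed — the original entails any weakening of itself; this just drops 'in the workshop' and generalizes the agent.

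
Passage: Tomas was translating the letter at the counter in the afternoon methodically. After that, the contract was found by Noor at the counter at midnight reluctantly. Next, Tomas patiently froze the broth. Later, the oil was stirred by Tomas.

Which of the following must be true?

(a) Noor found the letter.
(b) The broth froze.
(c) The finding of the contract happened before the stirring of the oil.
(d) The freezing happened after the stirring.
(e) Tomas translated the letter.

(a) Not entailed — Noor found the contract, not the letter; the letter belongs to the translating event.
(b) Entailed — 'Tomas froze the broth' is causative; it entails the inchoative 'the broth froze'.
(c) Entailed — the narrative places the finding before the stirring.
(d) Not entailed — the narrative places the freezing before the stirring, not after.
(e) Not entailed — 'was translating' is progressive on an accomplishment; it does not entail the completed 'translated'.

(b), (c)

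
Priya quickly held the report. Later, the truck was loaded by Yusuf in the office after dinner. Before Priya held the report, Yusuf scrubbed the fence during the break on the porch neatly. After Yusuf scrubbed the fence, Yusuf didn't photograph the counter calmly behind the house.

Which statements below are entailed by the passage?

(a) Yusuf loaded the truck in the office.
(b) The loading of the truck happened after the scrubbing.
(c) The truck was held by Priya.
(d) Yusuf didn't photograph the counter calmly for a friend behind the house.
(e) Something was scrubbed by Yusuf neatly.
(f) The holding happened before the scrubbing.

(a), (b), (d), (e)

(a) Entailed — this follows by dropping conjuncts from the loading event's description.
(b) Entailed — the narrative places the scrubbing before the loading.
(c) Not entailed — Priya held the report, not the truck; the truck belongs to the loading event.
(d) Entailed — under negation, adding a further restriction is entailed: if no such photographing event occurred, none occurred for a friend either.
(e) Entailed — dropping 'during the break', 'on the porch' and generalizing the patient leaves a sub-description the original still satisfies.
(f) Not entailed — the narrative places the scrubbing before the holding, not after.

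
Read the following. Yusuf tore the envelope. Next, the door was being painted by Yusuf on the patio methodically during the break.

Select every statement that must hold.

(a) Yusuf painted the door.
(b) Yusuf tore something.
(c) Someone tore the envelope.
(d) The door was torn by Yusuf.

(a) Not entailed — 'was painting' is progressive on an accomplishment; it does not entail the completed 'painted'.
(b) Entailed — generalizing the patient leaves a sub-description the original still satisfies.
(c) Entailed — every conjunct here is already in the original tearing event.
(d) Not entailed — Yusuf tore the envelope, not the door; the door belongs to the painting event.

(b), (c)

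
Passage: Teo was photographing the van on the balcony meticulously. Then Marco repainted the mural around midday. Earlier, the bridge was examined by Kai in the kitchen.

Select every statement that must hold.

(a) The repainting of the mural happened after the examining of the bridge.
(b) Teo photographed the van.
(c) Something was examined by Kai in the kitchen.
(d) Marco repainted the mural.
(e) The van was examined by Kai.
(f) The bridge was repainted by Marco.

(a), (c), (d)

(a) Entailed — the narrative places the examining before the repainting.
(b) Not entailed — 'was photographing' is progressive on an accomplishment; it does not entail the completed 'photographed'.
(c) Entailed — the original entails any weakening of itself; this just generalizes the patient.
(d) Entailed — dropping 'around midday' leaves a sub-description the original still satisfies.
(e) Not entailed — Kai examined the bridge, not the van; the van belongs to the photographing event.
(f) Not entailed — Marco repainted the mural, not the bridge; the bridge belongs to the examining event.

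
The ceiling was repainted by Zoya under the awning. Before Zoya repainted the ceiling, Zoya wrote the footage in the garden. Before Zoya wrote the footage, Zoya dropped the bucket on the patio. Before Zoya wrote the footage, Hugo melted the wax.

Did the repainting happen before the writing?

The narrative orders the writing before the repainting.

no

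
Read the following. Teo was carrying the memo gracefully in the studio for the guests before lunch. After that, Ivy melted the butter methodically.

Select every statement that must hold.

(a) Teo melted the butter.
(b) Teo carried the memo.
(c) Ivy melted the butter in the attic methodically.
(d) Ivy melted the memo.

(a) Not entailed — the passage has Ivy melting the butter, not Teo.
(b) Entailed — 'carry' is an activity; 'was carrying' entails that some carrying happened, so 'carried' holds.
(c) Not entailed — 'in the attic' adds information not in the original event.
(d) Not entailed — Ivy melted the butter, not the memo; the memo belongs to the carrying event.

(b)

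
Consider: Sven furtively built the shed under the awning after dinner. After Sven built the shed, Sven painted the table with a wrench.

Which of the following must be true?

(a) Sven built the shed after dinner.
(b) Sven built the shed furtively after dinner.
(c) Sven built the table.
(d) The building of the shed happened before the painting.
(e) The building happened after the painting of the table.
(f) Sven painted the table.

(a) Entailed — dropping 'furtively', 'under the awning' leaves a sub-description the original still satisfies.
(b) Entailed — dropping 'under the awning' leaves a sub-description the original still satisfies.
(c) Not entailed — Sven built the shed, not the table; the table belongs to the painting event.
(d) Entailed — the narrative places the building before the painting.
(e) Not entailed — the narrative places the building before the painting, not after.
(f) Entailed — the original entails any weakening of itself; this just drops 'with a wrench'.

(a), (b), (d), (f)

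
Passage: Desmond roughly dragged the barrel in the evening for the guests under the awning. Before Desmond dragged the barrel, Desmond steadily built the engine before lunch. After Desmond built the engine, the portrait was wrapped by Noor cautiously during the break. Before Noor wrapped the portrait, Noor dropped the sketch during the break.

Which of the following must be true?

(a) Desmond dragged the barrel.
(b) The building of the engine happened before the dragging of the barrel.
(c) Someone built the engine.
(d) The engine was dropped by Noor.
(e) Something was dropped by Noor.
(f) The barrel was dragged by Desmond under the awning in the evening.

(a) Entailed — this follows by dropping conjuncts from the dragging event's description.
(b) Entailed — the narrative places the building before the dragging.
(c) Entailed — every conjunct here is already in the original building event.
(d) Not entailed — Noor dropped the sketch, not the engine; the engine belongs to the building event.
(e) Entailed — this follows by dropping conjuncts from the dropping event's description.
(f) Entailed — the original entails any weakening of itself; this just drops 'for the guests', 'roughly'.

(a), (b), (c), (e), (f)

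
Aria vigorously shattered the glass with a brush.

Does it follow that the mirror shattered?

Nothing is said about any mirror; only the glass is affected.

no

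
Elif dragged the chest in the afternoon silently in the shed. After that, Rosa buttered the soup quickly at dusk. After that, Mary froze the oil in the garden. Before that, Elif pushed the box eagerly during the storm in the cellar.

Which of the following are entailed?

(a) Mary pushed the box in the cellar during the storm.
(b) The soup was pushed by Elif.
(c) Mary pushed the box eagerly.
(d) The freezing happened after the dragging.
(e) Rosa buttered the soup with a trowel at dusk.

(a) Not entailed — the passage has Elif pushing the box, not Mary.
(b) Not entailed — Elif pushed the box, not the soup; the soup belongs to the buttering event.
(c) Not entailed — the passage has Elif pushing the box, not Mary.
(d) Entailed — the narrative places the dragging before the freezing.
(e) Not entailed — 'with a trowel' adds information not in the original event.

(d)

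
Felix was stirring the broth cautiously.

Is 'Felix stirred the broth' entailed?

'stir' is atelic; if Felix was stirring the broth, then Felix stirred the broth (for some time).

yes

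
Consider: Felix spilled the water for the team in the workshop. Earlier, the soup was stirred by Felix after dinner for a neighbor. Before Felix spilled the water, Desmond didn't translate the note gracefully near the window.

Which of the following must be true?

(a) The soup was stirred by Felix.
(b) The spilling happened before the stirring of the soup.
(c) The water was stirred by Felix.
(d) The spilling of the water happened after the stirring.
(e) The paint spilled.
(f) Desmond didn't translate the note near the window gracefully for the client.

(a) Entailed — dropping 'after dinner', 'for a neighbor' leaves a sub-description the original still satisfies.
(b) Not entailed — the narrative places the stirring before the spilling, not after.
(c) Not entailed — Felix stirred the soup, not the water; the water belongs to the spilling event.
(d) Entailed — the narrative places the stirring before the spilling.
(e) Not entailed — the water is what spilled, not the paint.
(f) Entailed — under negation, adding a further restriction is entailed: if no such translating event occurred, none occurred for the client either.

(a), (d), (f)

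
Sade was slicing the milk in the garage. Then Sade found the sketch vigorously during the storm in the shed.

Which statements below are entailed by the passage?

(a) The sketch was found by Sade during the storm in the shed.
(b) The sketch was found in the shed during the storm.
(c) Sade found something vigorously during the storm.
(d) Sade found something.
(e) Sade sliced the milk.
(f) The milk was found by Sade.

(a) Entailed — dropping 'vigorously' leaves a sub-description the original still satisfies.
(b) Entailed — dropping 'vigorously' and generalizing the agent leaves a sub-description the original still satisfies.
(c) Entailed — dropping 'in the shed' and generalizing the patient leaves a sub-description the original still satisfies.
(d) Entailed — every conjunct here is already in the original finding event.
(e) Not entailed — 'was slicing' is progressive on an accomplishment; it does not entail the completed 'sliced'.
(f) Not entailed — Sade found the sketch, not the milk; the milk belongs to the slicing event.

(a), (b), (c), (d)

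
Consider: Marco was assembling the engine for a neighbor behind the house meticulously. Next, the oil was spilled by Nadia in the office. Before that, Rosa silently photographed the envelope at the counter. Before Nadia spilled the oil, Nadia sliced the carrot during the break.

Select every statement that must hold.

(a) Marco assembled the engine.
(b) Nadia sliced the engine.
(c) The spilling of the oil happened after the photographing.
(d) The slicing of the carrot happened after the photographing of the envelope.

(c)

(a) Not entailed — 'was assembling' is progressive on an accomplishment; it does not entail the completed 'assembled'.
(b) Not entailed — Nadia sliced the carrot, not the engine; the engine belongs to the assembling event.
(c) Entailed — the narrative places the photographing before the spilling.
(d) Not entailed — the narrative doesn't order the photographing relative to the slicing.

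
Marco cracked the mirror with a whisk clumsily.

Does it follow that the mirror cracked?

'Marco cracked the mirror' is the causative; it entails the inchoative 'the mirror cracked'.

yes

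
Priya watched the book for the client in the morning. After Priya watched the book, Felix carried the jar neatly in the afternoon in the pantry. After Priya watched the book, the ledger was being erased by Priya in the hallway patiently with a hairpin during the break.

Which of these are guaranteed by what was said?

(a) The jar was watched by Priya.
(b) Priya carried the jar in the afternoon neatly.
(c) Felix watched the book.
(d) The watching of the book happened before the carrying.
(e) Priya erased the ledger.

(a) Not entailed — Priya watched the book, not the jar; the jar belongs to the carrying event.
(b) Not entailed — the passage has Felix carrying the jar, not Priya.
(c) Not entailed — the passage has Priya watching the book, not Felix.
(d) Entailed — the narrative places the watching before the carrying.
(e) Not entailed — 'was erasing' is progressive on an accomplishment; it does not entail the completed 'erased'.

(d)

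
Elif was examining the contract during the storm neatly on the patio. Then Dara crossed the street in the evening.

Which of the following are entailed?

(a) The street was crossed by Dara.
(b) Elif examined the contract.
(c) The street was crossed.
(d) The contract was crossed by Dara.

(a), (b), (c)

(a) Entailed — the original entails any weakening of itself; this just drops 'in the evening'.
(b) Entailed — 'examine' is an activity; 'was examining' entails that some examining happened, so 'examined' holds.
(c) Entailed — the original entails any weakening of itself; this just drops 'in the evening' and generalizes the agent.
(d) Not entailed — Dara crossed the street, not the contract; the contract belongs to the examining event.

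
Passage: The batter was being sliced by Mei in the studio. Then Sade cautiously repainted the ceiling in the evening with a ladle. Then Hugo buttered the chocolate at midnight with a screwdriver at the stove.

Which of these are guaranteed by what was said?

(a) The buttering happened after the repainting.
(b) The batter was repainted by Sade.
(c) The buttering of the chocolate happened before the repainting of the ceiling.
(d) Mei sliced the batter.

(a)

(a) Entailed — the narrative places the repainting before the buttering.
(b) Not entailed — Sade repainted the ceiling, not the batter; the batter belongs to the slicing event.
(c) Not entailed — the narrative places the repainting before the buttering, not after.
(d) Not entailed — 'was slicing' is progressive on an accomplishment; it does not entail the completed 'sliced'.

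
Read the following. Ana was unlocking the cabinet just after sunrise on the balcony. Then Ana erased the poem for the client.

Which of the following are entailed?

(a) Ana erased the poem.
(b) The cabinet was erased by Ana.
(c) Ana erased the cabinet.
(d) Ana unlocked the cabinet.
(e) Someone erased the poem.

(a), (e)

(a) Entailed — every conjunct here is already in the original erasing event.
(b) Not entailed — Ana erased the poem, not the cabinet; the cabinet belongs to the unlocking event.
(c) Not entailed — Ana erased the poem, not the cabinet; the cabinet belongs to the unlocking event.
(d) Not entailed — 'was unlocking' is progressive on an accomplishment; it does not entail the completed 'unlocked'.
(e) Entailed — this follows by dropping conjuncts from the erasing event's description.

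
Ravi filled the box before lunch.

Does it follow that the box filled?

'Ravi filled the box' is the causative; it entails the inchoative 'the box filled'.

yes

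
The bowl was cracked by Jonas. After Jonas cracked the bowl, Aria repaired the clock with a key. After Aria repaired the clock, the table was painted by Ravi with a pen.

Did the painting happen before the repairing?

The narrative orders the repairing before the painting.

no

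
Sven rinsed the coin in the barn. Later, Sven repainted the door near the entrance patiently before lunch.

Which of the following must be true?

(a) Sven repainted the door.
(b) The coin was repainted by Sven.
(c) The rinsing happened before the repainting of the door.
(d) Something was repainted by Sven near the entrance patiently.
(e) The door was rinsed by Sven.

(a) Entailed — every conjunct here is already in the original repainting event.
(b) Not entailed — Sven repainted the door, not the coin; the coin belongs to the rinsing event.
(c) Entailed — the narrative places the rinsing before the repainting.
(d) Entailed — this follows by dropping conjuncts from the repainting event's description.
(e) Not entailed — Sven rinsed the coin, not the door; the door belongs to the repainting event.

(a), (c), (d)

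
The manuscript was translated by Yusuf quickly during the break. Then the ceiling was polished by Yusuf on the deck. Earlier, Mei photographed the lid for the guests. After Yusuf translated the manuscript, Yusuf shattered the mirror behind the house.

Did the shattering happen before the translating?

no

The narrative orders the translating before the shattering.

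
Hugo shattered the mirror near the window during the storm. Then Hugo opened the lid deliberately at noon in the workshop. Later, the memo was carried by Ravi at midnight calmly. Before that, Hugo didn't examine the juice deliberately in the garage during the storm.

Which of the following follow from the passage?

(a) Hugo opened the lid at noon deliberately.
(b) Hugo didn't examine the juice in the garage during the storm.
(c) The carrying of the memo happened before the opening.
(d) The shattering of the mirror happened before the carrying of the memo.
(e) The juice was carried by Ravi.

(a), (d)

(a) Entailed — this follows by dropping conjuncts from the opening event's description.
(b) Not entailed — dropping 'deliberately' under negation is not valid — the original leaves open that Hugo examined the juice some other way.
(c) Not entailed — the narrative places the opening before the carrying, not after.
(d) Entailed — the narrative places the shattering before the carrying.
(e) Not entailed — Ravi carried the memo, not the juice; the juice belongs to the examining event.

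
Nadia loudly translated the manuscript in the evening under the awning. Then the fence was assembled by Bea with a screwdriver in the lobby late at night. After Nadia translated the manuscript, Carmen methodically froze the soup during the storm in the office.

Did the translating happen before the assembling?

yes

The narrative orders the translating before the assembling.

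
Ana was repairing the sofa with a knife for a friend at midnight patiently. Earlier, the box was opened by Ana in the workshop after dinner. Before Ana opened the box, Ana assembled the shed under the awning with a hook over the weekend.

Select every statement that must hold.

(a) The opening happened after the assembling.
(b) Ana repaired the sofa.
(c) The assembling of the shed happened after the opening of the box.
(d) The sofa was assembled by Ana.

(a) Entailed — the narrative places the assembling before the opening.
(b) Not entailed — 'was repairing' is progressive on an accomplishment; it does not entail the completed 'repaired'.
(c) Not entailed — the narrative places the assembling before the opening, not after.
(d) Not entailed — Ana assembled the shed, not the sofa; the sofa belongs to the repairing event.

(a)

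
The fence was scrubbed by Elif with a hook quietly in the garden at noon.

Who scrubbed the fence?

'Elif' marks the agent of the scrubbing event.

Elif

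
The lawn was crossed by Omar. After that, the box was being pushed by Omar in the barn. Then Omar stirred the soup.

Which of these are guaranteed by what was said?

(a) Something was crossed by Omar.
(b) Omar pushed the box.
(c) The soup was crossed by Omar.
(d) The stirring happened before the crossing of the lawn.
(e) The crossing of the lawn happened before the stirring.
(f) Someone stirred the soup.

(a) Entailed — every conjunct here is already in the original crossing event.
(b) Entailed — 'push' is an activity; 'was pushing' entails that some pushing happened, so 'pushed' holds.
(c) Not entailed — Omar crossed the lawn, not the soup; the soup belongs to the stirring event.
(d) Not entailed — the narrative places the crossing before the stirring, not after.
(e) Entailed — the narrative places the crossing before the stirring.
(f) Entailed — generalizing the agent leaves a sub-description the original still satisfies.

(a), (b), (e), (f)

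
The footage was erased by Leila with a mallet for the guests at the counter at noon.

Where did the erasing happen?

'at the counter' marks the location of the erasing event.

at the counter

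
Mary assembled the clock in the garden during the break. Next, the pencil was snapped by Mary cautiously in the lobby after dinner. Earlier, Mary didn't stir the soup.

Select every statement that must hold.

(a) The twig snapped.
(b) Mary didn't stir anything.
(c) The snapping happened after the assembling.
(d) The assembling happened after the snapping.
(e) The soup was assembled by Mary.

(c)

(a) Not entailed — the pencil is what snapped, not the twig.
(b) Not entailed — the original only denies this specific event; Mary may have stirred something else.
(c) Entailed — the narrative places the assembling before the snapping.
(d) Not entailed — the narrative places the assembling before the snapping, not after.
(e) Not entailed — Mary assembled the clock, not the soup; the soup belongs to the stirring event.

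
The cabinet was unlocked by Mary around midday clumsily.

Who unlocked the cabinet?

Mary

'Mary' marks the agent of the unlocking event.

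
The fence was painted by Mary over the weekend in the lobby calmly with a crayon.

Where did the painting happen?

'in the lobby' marks the location of the painting event.

in the lobby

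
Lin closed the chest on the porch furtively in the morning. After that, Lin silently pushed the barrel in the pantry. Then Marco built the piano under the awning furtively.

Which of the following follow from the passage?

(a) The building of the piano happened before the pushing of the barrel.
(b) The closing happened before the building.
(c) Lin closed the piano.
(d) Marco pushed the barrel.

(b)

(a) Not entailed — the narrative places the pushing before the building, not after.
(b) Entailed — the narrative places the closing before the building.
(c) Not entailed — Lin closed the chest, not the piano; the piano belongs to the building event.
(d) Not entailed — the passage has Lin pushing the barrel, not Marco.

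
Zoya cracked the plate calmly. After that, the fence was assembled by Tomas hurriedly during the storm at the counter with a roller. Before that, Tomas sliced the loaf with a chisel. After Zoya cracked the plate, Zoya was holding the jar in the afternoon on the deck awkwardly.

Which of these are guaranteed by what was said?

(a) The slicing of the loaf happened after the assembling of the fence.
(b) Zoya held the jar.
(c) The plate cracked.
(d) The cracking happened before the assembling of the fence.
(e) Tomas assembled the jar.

(a) Not entailed — the narrative places the slicing before the assembling, not after.
(b) Entailed — 'hold' is an activity; 'was holding' entails that some holding happened, so 'held' holds.
(c) Entailed — 'Zoya cracked the plate' is causative; it entails the inchoative 'the plate cracked'.
(d) Entailed — the narrative places the cracking before the assembling.
(e) Not entailed — Tomas assembled the fence, not the jar; the jar belongs to the holding event.

(b), (c), (d)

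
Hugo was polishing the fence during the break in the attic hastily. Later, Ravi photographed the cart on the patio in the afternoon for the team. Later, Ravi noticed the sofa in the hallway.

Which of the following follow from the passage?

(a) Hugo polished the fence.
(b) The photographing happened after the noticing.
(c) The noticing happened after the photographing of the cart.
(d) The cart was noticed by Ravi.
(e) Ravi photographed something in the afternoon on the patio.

(a) Entailed — 'polish' is an activity; 'was polishing' entails that some polishing happened, so 'polished' holds.
(b) Not entailed — the narrative places the photographing before the noticing, not after.
(c) Entailed — the narrative places the photographing before the noticing.
(d) Not entailed — Ravi noticed the sofa, not the cart; the cart belongs to the photographing event.
(e) Entailed — this follows by dropping conjuncts from the photographing event's description.

(a), (c), (e)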